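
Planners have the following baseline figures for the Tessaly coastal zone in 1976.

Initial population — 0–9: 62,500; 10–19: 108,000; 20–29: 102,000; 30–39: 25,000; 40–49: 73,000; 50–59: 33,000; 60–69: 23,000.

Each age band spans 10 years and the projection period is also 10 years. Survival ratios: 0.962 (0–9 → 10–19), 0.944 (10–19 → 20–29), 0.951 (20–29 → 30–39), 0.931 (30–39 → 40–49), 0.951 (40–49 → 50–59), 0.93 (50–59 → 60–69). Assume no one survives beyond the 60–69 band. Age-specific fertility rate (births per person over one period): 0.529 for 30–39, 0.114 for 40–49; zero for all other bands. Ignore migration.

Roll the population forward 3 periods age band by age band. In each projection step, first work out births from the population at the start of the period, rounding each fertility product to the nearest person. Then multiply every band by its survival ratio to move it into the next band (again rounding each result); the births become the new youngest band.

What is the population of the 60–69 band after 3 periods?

20586

After projecting period 1:
Births: 25000 * 0.529 = 13225, 73000 * 0.114 = 8322 — total 21547
10–19: 62500 * 0.962 = 60125
20–29: 108000 * 0.944 = 101952
30–39: 102000 * 0.951 = 97002
40–49: 25000 * 0.931 = 23275
50–59: 73000 * 0.951 = 69423
60–69: 33000 * 0.93 = 30690
→ [21547, 60125, 101952, 97002, 23275, 69423, 30690]
After projecting period 2:
Births: 97002 * 0.529 = 51314, 23275 * 0.114 = 2653 — total 53967
10–19: 21547 * 0.962 = 20728
20–29: 60125 * 0.944 = 56758
30–39: 101952 * 0.951 = 96956
40–49: 97002 * 0.931 = 90309
50–59: 23275 * 0.951 = 22135
60–69: 69423 * 0.93 = 64563
→ [53967, 20728, 56758, 96956, 90309, 22135, 64563]
After projecting period 3:
Births: 96956 * 0.529 = 51290, 90309 * 0.114 = 10295 — total 61585
10–19: 53967 * 0.962 = 51916
20–29: 20728 * 0.944 = 19567
30–39: 56758 * 0.951 = 53977
40–49: 96956 * 0.931 = 90266
50–59: 90309 * 0.951 = 85884
60–69: 22135 * 0.93 = 20586
→ [61585, 51916, 19567, 53977, 90266, 85884, 20586]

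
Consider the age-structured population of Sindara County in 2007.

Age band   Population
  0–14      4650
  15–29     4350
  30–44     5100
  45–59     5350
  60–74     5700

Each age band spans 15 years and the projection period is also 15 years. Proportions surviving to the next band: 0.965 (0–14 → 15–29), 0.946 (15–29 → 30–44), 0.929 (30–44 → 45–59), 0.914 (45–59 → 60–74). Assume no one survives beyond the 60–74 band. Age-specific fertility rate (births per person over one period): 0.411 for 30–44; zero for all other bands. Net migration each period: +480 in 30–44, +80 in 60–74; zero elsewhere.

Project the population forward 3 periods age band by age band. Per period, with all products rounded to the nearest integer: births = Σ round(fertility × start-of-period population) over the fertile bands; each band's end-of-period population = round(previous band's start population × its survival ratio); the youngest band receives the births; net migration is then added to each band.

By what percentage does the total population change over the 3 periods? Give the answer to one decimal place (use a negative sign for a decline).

-42.2

Period 1:
Births: 5100 × 0.411 = 2096
15–29: 4650 × 0.965 = 4487
30–44: 4350 × 0.946 = 4115
45–59: 5100 × 0.929 = 4738
60–74: 5350 × 0.914 = 4890
Net migration: 30–44 + 480 → 4595; 60–74 + 80 → 4970
→ [2096, 4487, 4595, 4738, 4970]
Period 2:
Births: 4595 × 0.411 = 1889
15–29: 2096 × 0.965 = 2023
30–44: 4487 × 0.946 = 4245
45–59: 4595 × 0.929 = 4269
60–74: 4738 × 0.914 = 4331
Net migration: 30–44 + 480 → 4725; 60–74 + 80 → 4411
→ [1889, 2023, 4725, 4269, 4411]
Period 3:
Births: 4725 × 0.411 = 1942
15–29: 1889 × 0.965 = 1823
30–44: 2023 × 0.946 = 1914
45–59: 4725 × 0.929 = 4390
60–74: 4269 × 0.914 = 3902
Net migration: 30–44 + 480 → 2394; 60–74 + 80 → 3982
→ [1942, 1823, 2394, 4390, 3982]
Total: 25150 → 14531; change = -10619; percentage change = -42.2%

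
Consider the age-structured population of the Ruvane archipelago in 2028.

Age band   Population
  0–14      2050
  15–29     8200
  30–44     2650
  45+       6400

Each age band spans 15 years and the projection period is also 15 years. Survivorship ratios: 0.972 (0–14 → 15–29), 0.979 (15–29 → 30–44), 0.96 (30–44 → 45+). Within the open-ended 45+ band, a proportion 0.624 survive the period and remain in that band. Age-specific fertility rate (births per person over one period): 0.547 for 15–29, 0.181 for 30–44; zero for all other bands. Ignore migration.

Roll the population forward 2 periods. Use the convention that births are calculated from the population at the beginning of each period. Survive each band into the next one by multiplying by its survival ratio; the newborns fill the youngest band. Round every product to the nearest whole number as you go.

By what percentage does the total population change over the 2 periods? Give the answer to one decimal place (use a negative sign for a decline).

9.4

[period 1]
Births: 8200 × 0.547 = 4485 ; 2650 × 0.181 = 480 → total 4965
15–29: 2050 × 0.972 = 1993
30–44: 8200 × 0.979 = 8028
45+: 2650 × 0.96 + 6400 × 0.624 = 2544 + 3994 = 6538
Population now: 0–14=4965, 15–29=1993, 30–44=8028, 45+=6538
[period 2]
Births: 1993 × 0.547 = 1090 ; 8028 × 0.181 = 1453 → total 2543
15–29: 4965 × 0.972 = 4826
30–44: 1993 × 0.979 = 1951
45+: 8028 × 0.96 + 6538 × 0.624 = 7707 + 4080 = 11787
Population now: 0–14=2543, 15–29=4826, 30–44=1951, 45+=11787
Total: 19300 → 21107; change = 1807; percentage change = 9.4%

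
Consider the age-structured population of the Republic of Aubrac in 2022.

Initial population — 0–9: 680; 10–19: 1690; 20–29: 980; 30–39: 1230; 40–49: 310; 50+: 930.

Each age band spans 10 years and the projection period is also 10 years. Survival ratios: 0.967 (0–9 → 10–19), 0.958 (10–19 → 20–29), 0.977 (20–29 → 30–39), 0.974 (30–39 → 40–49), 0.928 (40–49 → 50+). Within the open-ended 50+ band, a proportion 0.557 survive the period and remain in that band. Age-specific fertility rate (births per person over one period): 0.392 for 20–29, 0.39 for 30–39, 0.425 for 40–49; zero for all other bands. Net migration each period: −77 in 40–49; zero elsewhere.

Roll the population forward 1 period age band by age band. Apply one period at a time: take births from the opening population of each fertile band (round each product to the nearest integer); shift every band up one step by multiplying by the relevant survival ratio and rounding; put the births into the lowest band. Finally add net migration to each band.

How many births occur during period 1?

After projecting period 1:
Births: 980 × 0.392 = 384, 1230 × 0.39 = 480, 310 × 0.425 = 132 — total 996
10–19: 680 × 0.967 = 658
20–29: 1690 × 0.958 = 1619
30–39: 980 × 0.977 = 957
40–49: 1230 × 0.974 = 1198
50+: 310 × 0.928 + 930 × 0.557 = 288 + 518 = 806
Net migration: 40–49 − 77 → 1121
→ [996, 658, 1619, 957, 1121, 806]

996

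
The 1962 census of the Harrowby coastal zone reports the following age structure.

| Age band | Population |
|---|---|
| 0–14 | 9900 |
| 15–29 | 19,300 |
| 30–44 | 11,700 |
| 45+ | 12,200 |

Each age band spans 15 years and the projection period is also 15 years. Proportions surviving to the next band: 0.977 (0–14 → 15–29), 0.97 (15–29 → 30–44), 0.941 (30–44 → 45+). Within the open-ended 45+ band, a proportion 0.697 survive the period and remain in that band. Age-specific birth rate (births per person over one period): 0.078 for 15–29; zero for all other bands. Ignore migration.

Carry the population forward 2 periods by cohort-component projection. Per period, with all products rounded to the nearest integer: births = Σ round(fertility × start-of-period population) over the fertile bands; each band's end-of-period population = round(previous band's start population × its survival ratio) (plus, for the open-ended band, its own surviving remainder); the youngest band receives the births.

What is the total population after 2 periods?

After projecting period 1:
Births: 19300 × 0.078 = 1505
15–29: 9900 × 0.977 = 9672
30–44: 19300 × 0.97 = 18721
45+: 11700 × 0.941 + 12200 × 0.697 = 11010 + 8503 = 19513
→ [1505, 9672, 18721, 19513]
After projecting period 2:
Births: 9672 × 0.078 = 754
15–29: 1505 × 0.977 = 1470
30–44: 9672 × 0.97 = 9382
45+: 18721 × 0.941 + 19513 × 0.697 = 17616 + 13601 = 31217
→ [754, 1470, 9382, 31217]
Total after period 2: 754 + 1470 + 9382 + 31217 = 42823

42823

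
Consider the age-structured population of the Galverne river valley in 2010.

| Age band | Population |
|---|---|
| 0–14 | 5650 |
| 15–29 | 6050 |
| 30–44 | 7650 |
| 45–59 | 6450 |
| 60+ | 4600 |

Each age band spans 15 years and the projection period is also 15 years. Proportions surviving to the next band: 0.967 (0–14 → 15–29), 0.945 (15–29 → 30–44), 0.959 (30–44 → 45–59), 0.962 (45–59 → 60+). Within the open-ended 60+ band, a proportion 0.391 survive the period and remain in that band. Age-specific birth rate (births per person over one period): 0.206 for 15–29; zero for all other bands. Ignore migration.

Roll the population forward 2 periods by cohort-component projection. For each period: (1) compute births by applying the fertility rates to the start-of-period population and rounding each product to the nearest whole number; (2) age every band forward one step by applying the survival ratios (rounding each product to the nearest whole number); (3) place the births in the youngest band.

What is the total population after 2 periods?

23164

Call the bands 1 to 5, youngest first.
[period 1]
Births: 6050 * 0.206 = 1246
Band 2: 5650 * 0.967 = 5464
Band 3: 6050 * 0.945 = 5717
Band 4: 7650 * 0.959 = 7336
Band 5: 6450 * 0.962 + 4600 * 0.391 = 6205 + 1799 = 8004
→ [1246, 5464, 5717, 7336, 8004]
[period 2]
Births: 5464 * 0.206 = 1126
Band 2: 1246 * 0.967 = 1205
Band 3: 5464 * 0.945 = 5163
Band 4: 5717 * 0.959 = 5483
Band 5: 7336 * 0.962 + 8004 * 0.391 = 7057 + 3130 = 10187
→ [1126, 1205, 5163, 5483, 10187]
Total after period 2: 1126 + 1205 + 5163 + 5483 + 10187 = 23164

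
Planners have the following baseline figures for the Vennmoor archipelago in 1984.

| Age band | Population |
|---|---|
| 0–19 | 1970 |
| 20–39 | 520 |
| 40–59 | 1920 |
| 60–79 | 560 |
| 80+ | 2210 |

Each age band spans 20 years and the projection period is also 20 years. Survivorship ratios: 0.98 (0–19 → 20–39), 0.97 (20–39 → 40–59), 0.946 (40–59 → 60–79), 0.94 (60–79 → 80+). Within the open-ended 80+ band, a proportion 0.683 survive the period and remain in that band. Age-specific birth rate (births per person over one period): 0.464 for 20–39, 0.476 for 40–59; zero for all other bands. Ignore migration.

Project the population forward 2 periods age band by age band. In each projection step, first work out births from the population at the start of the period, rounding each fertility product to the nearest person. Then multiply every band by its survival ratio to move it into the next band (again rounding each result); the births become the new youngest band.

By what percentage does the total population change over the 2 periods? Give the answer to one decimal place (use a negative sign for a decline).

7.5

(Groups numbered youngest = 1 to oldest = 5.)
Period 1:
Births: 520 * 0.464 = 241  |  1920 * 0.476 = 914 → total 1155
Group 2: 1970 * 0.98 = 1931
Group 3: 520 * 0.97 = 504
Group 4: 1920 * 0.946 = 1816
Group 5: 560 * 0.94 + 2210 * 0.683 = 526 + 1509 = 2035
Population now: 0–19=1155, 20–39=1931, 40–59=504, 60–79=1816, 80+=2035
Period 2:
Births: 1931 * 0.464 = 896  |  504 * 0.476 = 240 → total 1136
Group 2: 1155 * 0.98 = 1132
Group 3: 1931 * 0.97 = 1873
Group 4: 504 * 0.946 = 477
Group 5: 1816 * 0.94 + 2035 * 0.683 = 1707 + 1390 = 3097
Population now: 0–19=1136, 20–39=1132, 40–59=1873, 60–79=477, 80+=3097
Total: 7180 → 7715; change = 535; percentage change = 7.5%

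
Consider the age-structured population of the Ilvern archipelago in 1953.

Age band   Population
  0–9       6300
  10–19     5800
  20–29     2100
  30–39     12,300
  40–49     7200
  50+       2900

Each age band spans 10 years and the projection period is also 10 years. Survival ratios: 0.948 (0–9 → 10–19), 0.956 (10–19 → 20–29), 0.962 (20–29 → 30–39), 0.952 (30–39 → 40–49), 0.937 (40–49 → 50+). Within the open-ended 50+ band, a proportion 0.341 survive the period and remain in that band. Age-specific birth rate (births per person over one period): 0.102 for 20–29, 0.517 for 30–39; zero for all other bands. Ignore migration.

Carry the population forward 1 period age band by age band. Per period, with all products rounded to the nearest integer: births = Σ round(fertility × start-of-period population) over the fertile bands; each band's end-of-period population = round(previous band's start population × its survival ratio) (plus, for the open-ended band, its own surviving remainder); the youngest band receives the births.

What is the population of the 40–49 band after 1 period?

(Bands numbered youngest = 1 to oldest = 6.)
After projecting period 1:
Births: 2100 * 0.102 = 214, 12300 * 0.517 = 6359 — total 6573
Band 2: 6300 * 0.948 = 5972
Band 3: 5800 * 0.956 = 5545
Band 4: 2100 * 0.962 = 2020
Band 5: 12300 * 0.952 = 11710
Band 6: 7200 * 0.937 + 2900 * 0.341 = 6746 + 989 = 7735
→ [6573, 5972, 5545, 2020, 11710, 7735]

11710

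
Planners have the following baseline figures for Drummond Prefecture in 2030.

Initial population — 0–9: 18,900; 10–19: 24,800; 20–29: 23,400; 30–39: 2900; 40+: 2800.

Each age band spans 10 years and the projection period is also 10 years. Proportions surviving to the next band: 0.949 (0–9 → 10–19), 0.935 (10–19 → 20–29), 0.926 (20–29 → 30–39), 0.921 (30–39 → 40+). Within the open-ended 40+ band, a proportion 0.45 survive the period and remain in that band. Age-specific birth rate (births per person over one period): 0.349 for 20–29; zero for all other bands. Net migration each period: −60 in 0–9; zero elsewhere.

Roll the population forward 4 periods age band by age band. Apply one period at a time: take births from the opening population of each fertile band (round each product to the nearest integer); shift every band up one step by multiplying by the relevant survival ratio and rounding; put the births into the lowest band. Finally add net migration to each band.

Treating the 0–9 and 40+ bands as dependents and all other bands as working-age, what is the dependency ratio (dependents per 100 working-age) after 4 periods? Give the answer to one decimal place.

(Groups numbered youngest = 1 to oldest = 5.)
[period 1]
Births: 23400 × 0.349 = 8167
Group 2: 18900 × 0.949 = 17936
Group 3: 24800 × 0.935 = 23188
Group 4: 23400 × 0.926 = 21668
Group 5: 2900 × 0.921 + 2800 × 0.45 = 2671 + 1260 = 3931
Net migration: Group 1 − 60 → 8107
Giving 8107 / 17936 / 23188 / 21668 / 3931.
[period 2]
Births: 23188 × 0.349 = 8093
Group 2: 8107 × 0.949 = 7694
Group 3: 17936 × 0.935 = 16770
Group 4: 23188 × 0.926 = 21472
Group 5: 21668 × 0.921 + 3931 × 0.45 = 19956 + 1769 = 21725
Net migration: Group 1 − 60 → 8033
Giving 8033 / 7694 / 16770 / 21472 / 21725.
[period 3]
Births: 16770 × 0.349 = 5853
Group 2: 8033 × 0.949 = 7623
Group 3: 7694 × 0.935 = 7194
Group 4: 16770 × 0.926 = 15529
Group 5: 21472 × 0.921 + 21725 × 0.45 = 19776 + 9776 = 29552
Net migration: Group 1 − 60 → 5793
Giving 5793 / 7623 / 7194 / 15529 / 29552.
[period 4]
Births: 7194 × 0.349 = 2511
Group 2: 5793 × 0.949 = 5498
Group 3: 7623 × 0.935 = 7128
Group 4: 7194 × 0.926 = 6662
Group 5: 15529 × 0.921 + 29552 × 0.45 = 14302 + 13298 = 27600
Net migration: Group 1 − 60 → 2451
Giving 2451 / 5498 / 7128 / 6662 / 27600.
Dependents (band 0–9 + band 40+) = 2451 + 27600 = 30051; working-age = 19288; ratio = 30051/19288 × 100 = 155.8

155.8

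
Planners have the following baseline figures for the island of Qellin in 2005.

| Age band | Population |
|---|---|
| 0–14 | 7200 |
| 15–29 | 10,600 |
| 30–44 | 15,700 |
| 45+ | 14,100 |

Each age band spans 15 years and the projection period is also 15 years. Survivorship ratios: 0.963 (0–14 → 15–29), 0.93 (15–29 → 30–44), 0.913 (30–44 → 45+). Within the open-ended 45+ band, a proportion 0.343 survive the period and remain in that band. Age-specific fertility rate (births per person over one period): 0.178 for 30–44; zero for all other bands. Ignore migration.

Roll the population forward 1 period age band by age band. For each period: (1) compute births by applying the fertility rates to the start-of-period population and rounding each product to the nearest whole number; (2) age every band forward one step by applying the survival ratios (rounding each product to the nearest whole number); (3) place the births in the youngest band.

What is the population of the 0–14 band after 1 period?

2795

— Period 1 —
Births: 15700 × 0.178 = 2795
15–29: 7200 × 0.963 = 6934
30–44: 10600 × 0.93 = 9858
45+: 15700 × 0.913 + 14100 × 0.343 = 14334 + 4836 = 19170
→ [2795, 6934, 9858, 19170]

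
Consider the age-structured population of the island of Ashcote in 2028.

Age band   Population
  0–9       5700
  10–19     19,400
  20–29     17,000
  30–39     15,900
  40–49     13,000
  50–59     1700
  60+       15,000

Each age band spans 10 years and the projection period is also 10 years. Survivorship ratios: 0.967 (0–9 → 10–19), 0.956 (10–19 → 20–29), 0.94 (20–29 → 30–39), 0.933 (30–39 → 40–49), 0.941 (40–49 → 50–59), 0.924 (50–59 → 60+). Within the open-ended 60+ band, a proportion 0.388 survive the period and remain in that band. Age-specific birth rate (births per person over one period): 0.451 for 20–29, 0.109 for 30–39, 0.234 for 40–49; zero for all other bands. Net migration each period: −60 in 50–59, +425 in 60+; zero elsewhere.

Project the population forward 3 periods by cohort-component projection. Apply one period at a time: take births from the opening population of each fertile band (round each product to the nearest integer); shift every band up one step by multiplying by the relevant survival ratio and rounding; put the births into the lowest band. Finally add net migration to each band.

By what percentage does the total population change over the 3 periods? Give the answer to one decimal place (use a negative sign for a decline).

(Groups numbered youngest = 1 to oldest = 7.)
Period 1.
Births: 17000 × 0.451 = 7667  |  15900 × 0.109 = 1733  |  13000 × 0.234 = 3042 → 12442
Group 2: 5700 × 0.967 = 5512
Group 3: 19400 × 0.956 = 18546
Group 4: 17000 × 0.94 = 15980
Group 5: 15900 × 0.933 = 14835
Group 6: 13000 × 0.941 = 12233
Group 7: 1700 × 0.924 + 15000 × 0.388 = 1571 + 5820 = 7391
Net migration: Group 6 − 60 → 12173; Group 7 + 425 → 7816
→ [12442, 5512, 18546, 15980, 14835, 12173, 7816]
Period 2.
Births: 18546 × 0.451 = 8364  |  15980 × 0.109 = 1742  |  14835 × 0.234 = 3471 → 13577
Group 2: 12442 × 0.967 = 12031
Group 3: 5512 × 0.956 = 5269
Group 4: 18546 × 0.94 = 17433
Group 5: 15980 × 0.933 = 14909
Group 6: 14835 × 0.941 = 13960
Group 7: 12173 × 0.924 + 7816 × 0.388 = 11248 + 3033 = 14281
Net migration: Group 6 − 60 → 13900; Group 7 + 425 → 14706
→ [13577, 12031, 5269, 17433, 14909, 13900, 14706]
Period 3.
Births: 5269 × 0.451 = 2376  |  17433 × 0.109 = 1900  |  14909 × 0.234 = 3489 → 7765
Group 2: 13577 × 0.967 = 13129
Group 3: 12031 × 0.956 = 11502
Group 4: 5269 × 0.94 = 4953
Group 5: 17433 × 0.933 = 16265
Group 6: 14909 × 0.941 = 14029
Group 7: 13900 × 0.924 + 14706 × 0.388 = 12844 + 5706 = 18550
Net migration: Group 6 − 60 → 13969; Group 7 + 425 → 18975
→ [7765, 13129, 11502, 4953, 16265, 13969, 18975]
Total: 87700 → 86558; change = -1142; percentage change = -1.3%

-1.3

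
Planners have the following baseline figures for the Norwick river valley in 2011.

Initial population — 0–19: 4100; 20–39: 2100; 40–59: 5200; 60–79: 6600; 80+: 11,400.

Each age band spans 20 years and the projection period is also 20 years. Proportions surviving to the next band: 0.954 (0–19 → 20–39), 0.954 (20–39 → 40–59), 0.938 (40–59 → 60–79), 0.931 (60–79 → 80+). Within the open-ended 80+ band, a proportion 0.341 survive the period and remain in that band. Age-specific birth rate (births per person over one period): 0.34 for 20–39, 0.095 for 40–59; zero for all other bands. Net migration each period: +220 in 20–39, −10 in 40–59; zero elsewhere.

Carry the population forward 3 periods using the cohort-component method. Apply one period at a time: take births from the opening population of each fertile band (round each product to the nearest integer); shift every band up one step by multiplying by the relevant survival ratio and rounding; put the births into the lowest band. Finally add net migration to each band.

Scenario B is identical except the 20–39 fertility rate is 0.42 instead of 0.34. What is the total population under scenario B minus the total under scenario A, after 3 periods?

Numbering the bands 1..5 from youngest to oldest:
Period 1:
Births: 2100 * 0.34 = 714 ; 5200 * 0.095 = 494 — total 1208
Band 2: 4100 * 0.954 = 3911
Band 3: 2100 * 0.954 = 2003
Band 4: 5200 * 0.938 = 4878
Band 5: 6600 * 0.931 + 11400 * 0.341 = 6145 + 3887 = 10032
Net migration: Band 2 + 220 → 4131; Band 3 − 10 → 1993
Giving 1208 / 4131 / 1993 / 4878 / 10032.
Period 2:
Births: 4131 * 0.34 = 1405 ; 1993 * 0.095 = 189 — total 1594
Band 2: 1208 * 0.954 = 1152
Band 3: 4131 * 0.954 = 3941
Band 4: 1993 * 0.938 = 1869
Band 5: 4878 * 0.931 + 10032 * 0.341 = 4541 + 3421 = 7962
Net migration: Band 2 + 220 → 1372; Band 3 − 10 → 3931
Giving 1594 / 1372 / 3931 / 1869 / 7962.
Period 3:
Births: 1372 * 0.34 = 466 ; 3931 * 0.095 = 373 — total 839
Band 2: 1594 * 0.954 = 1521
Band 3: 1372 * 0.954 = 1309
Band 4: 3931 * 0.938 = 3687
Band 5: 1869 * 0.931 + 7962 * 0.341 = 1740 + 2715 = 4455
Net migration: Band 2 + 220 → 1741; Band 3 − 10 → 1299
Giving 839 / 1741 / 1299 / 3687 / 4455.
Scenario A total after 3 periods: 12021
Scenario B projection —
Period 1:
Births: 2100 * 0.42 = 882 ; 5200 * 0.095 = 494 — total 1376
Band 2: 4100 * 0.954 = 3911
Band 3: 2100 * 0.954 = 2003
Band 4: 5200 * 0.938 = 4878
Band 5: 6600 * 0.931 + 11400 * 0.341 = 6145 + 3887 = 10032
Net migration: Band 2 + 220 → 4131; Band 3 − 10 → 1993
Giving 1376 / 4131 / 1993 / 4878 / 10032.
Period 2:
Births: 4131 * 0.42 = 1735 ; 1993 * 0.095 = 189 — total 1924
Band 2: 1376 * 0.954 = 1313
Band 3: 4131 * 0.954 = 3941
Band 4: 1993 * 0.938 = 1869
Band 5: 4878 * 0.931 + 10032 * 0.341 = 4541 + 3421 = 7962
Net migration: Band 2 + 220 → 1533; Band 3 − 10 → 3931
Giving 1924 / 1533 / 3931 / 1869 / 7962.
Period 3:
Births: 1533 * 0.42 = 644 ; 3931 * 0.095 = 373 — total 1017
Band 2: 1924 * 0.954 = 1835
Band 3: 1533 * 0.954 = 1462
Band 4: 3931 * 0.938 = 3687
Band 5: 1869 * 0.931 + 7962 * 0.341 = 1740 + 2715 = 4455
Net migration: Band 2 + 220 → 2055; Band 3 − 10 → 1452
Giving 1017 / 2055 / 1452 / 3687 / 4455.
Scenario B total after 3 periods: 12666
Difference B − A = 12666 − 12021 = 645

645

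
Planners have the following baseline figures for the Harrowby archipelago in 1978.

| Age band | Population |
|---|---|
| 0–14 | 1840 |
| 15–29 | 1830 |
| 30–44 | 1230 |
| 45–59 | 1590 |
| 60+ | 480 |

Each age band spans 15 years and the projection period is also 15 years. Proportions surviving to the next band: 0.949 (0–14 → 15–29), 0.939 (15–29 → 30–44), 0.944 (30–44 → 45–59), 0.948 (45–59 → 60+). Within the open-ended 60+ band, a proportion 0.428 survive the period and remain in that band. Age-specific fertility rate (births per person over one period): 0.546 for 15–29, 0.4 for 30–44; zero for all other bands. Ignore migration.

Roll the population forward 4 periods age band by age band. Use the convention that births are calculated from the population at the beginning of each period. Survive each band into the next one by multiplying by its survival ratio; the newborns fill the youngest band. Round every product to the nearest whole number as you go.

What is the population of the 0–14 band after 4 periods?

Call the groups 1 to 5, youngest first.
Period 1.
Births: 1830 * 0.546 = 999, 1230 * 0.4 = 492 → total 1491
Group 2: 1840 * 0.949 = 1746
Group 3: 1830 * 0.939 = 1718
Group 4: 1230 * 0.944 = 1161
Group 5: 1590 * 0.948 + 480 * 0.428 = 1507 + 205 = 1712
Population now: 0–14=1491, 15–29=1746, 30–44=1718, 45–59=1161, 60+=1712
Period 2.
Births: 1746 * 0.546 = 953, 1718 * 0.4 = 687 → total 1640
Group 2: 1491 * 0.949 = 1415
Group 3: 1746 * 0.939 = 1639
Group 4: 1718 * 0.944 = 1622
Group 5: 1161 * 0.948 + 1712 * 0.428 = 1101 + 733 = 1834
Population now: 0–14=1640, 15–29=1415, 30–44=1639, 45–59=1622, 60+=1834
Period 3.
Births: 1415 * 0.546 = 773, 1639 * 0.4 = 656 → total 1429
Group 2: 1640 * 0.949 = 1556
Group 3: 1415 * 0.939 = 1329
Group 4: 1639 * 0.944 = 1547
Group 5: 1622 * 0.948 + 1834 * 0.428 = 1538 + 785 = 2323
Population now: 0–14=1429, 15–29=1556, 30–44=1329, 45–59=1547, 60+=2323
Period 4.
Births: 1556 * 0.546 = 850, 1329 * 0.4 = 532 → total 1382
Group 2: 1429 * 0.949 = 1356
Group 3: 1556 * 0.939 = 1461
Group 4: 1329 * 0.944 = 1255
Group 5: 1547 * 0.948 + 2323 * 0.428 = 1467 + 994 = 2461
Population now: 0–14=1382, 15–29=1356, 30–44=1461, 45–59=1255, 60+=2461

1382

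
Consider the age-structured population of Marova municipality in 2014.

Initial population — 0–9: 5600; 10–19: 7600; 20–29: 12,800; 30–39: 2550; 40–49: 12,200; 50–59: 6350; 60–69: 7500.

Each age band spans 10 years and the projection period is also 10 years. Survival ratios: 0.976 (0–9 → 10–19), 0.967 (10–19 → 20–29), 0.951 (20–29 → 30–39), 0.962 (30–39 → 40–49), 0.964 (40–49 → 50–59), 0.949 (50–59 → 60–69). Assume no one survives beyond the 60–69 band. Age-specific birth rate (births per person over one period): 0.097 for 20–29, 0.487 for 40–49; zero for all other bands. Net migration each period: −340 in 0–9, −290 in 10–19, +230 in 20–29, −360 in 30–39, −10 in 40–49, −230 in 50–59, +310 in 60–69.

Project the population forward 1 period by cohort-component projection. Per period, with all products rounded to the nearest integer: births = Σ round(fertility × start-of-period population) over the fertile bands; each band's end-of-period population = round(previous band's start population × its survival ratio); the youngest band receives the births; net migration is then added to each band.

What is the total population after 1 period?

51721

Call the bands 1 to 7, youngest first.
[period 1]
Births: 12800 * 0.097 = 1242, 12200 * 0.487 = 5941 — total 7183
Band 2: 5600 * 0.976 = 5466
Band 3: 7600 * 0.967 = 7349
Band 4: 12800 * 0.951 = 12173
Band 5: 2550 * 0.962 = 2453
Band 6: 12200 * 0.964 = 11761
Band 7: 6350 * 0.949 = 6026
Net migration: Band 1 − 340 → 6843; Band 2 − 290 → 5176; Band 3 + 230 → 7579; Band 4 − 360 → 11813; Band 5 − 10 → 2443; Band 6 − 230 → 11531; Band 7 + 310 → 6336
Population now: 0–9=6843, 10–19=5176, 20–29=7579, 30–39=11813, 40–49=2443, 50–59=11531, 60–69=6336
Total after period 1: 6843 + 5176 + 7579 + 11813 + 2443 + 11531 + 6336 = 51721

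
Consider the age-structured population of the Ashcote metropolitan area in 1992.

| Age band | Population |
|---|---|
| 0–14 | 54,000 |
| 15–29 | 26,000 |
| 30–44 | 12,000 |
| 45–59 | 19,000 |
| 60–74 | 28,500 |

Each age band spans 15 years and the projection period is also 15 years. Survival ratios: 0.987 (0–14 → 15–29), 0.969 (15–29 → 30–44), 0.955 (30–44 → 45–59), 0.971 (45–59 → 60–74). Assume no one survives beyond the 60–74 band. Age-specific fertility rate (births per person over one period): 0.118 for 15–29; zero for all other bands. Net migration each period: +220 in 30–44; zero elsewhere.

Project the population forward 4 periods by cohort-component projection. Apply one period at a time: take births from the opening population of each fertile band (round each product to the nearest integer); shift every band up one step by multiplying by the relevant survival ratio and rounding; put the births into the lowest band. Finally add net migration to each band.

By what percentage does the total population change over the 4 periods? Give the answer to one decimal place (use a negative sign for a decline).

Call the groups 1 to 5, youngest first.
— Period 1 —
Births: 26000 × 0.118 = 3068
Group 2: 54000 × 0.987 = 53298
Group 3: 26000 × 0.969 = 25194
Group 4: 12000 × 0.955 = 11460
Group 5: 19000 × 0.971 = 18449
Net migration: Group 3 + 220 → 25414
Giving 3068 / 53298 / 25414 / 11460 / 18449.
— Period 2 —
Births: 53298 × 0.118 = 6289
Group 2: 3068 × 0.987 = 3028
Group 3: 53298 × 0.969 = 51646
Group 4: 25414 × 0.955 = 24270
Group 5: 11460 × 0.971 = 11128
Net migration: Group 3 + 220 → 51866
Giving 6289 / 3028 / 51866 / 24270 / 11128.
— Period 3 —
Births: 3028 × 0.118 = 357
Group 2: 6289 × 0.987 = 6207
Group 3: 3028 × 0.969 = 2934
Group 4: 51866 × 0.955 = 49532
Group 5: 24270 × 0.971 = 23566
Net migration: Group 3 + 220 → 3154
Giving 357 / 6207 / 3154 / 49532 / 23566.
— Period 4 —
Births: 6207 × 0.118 = 732
Group 2: 357 × 0.987 = 352
Group 3: 6207 × 0.969 = 6015
Group 4: 3154 × 0.955 = 3012
Group 5: 49532 × 0.971 = 48096
Net migration: Group 3 + 220 → 6235
Giving 732 / 352 / 6235 / 3012 / 48096.
Total: 139500 → 58427; change = -81073; percentage change = -58.1%

-58.1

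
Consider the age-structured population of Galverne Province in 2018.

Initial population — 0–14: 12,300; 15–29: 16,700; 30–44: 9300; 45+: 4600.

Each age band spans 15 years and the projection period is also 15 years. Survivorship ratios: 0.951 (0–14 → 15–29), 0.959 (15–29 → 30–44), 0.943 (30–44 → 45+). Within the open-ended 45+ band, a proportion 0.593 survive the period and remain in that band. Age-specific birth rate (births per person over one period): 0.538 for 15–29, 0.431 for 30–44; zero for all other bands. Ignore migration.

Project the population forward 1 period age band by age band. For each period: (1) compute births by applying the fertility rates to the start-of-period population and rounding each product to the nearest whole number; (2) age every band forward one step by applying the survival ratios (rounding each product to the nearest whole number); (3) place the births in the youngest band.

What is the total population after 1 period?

52203

Period 1:
Births: 16700 × 0.538 = 8985, 9300 × 0.431 = 4008 → 12993
15–29: 12300 × 0.951 = 11697
30–44: 16700 × 0.959 = 16015
45+: 9300 × 0.943 + 4600 × 0.593 = 8770 + 2728 = 11498
Giving 12993 / 11697 / 16015 / 11498.
Total after period 1: 12993 + 11697 + 16015 + 11498 = 52203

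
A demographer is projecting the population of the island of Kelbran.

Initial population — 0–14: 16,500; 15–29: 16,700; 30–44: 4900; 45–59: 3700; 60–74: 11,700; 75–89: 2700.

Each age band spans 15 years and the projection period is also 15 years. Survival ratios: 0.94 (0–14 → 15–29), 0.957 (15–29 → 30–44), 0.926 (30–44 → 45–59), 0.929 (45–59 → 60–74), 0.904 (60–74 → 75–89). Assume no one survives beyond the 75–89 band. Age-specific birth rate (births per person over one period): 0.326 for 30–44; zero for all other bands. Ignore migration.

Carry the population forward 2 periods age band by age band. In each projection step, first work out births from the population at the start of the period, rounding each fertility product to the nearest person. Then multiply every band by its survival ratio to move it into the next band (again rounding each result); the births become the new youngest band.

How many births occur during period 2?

5210

(Bands numbered youngest = 1 to oldest = 6.)
After projecting period 1:
Births: 4900 × 0.326 = 1597
Band 2: 16500 × 0.94 = 15510
Band 3: 16700 × 0.957 = 15982
Band 4: 4900 × 0.926 = 4537
Band 5: 3700 × 0.929 = 3437
Band 6: 11700 × 0.904 = 10577
End of period: [1597, 15510, 15982, 4537, 3437, 10577]
After projecting period 2:
Births: 15982 × 0.326 = 5210
Band 2: 1597 × 0.94 = 1501
Band 3: 15510 × 0.957 = 14843
Band 4: 15982 × 0.926 = 14799
Band 5: 4537 × 0.929 = 4215
Band 6: 3437 × 0.904 = 3107
End of period: [5210, 1501, 14843, 14799, 4215, 3107]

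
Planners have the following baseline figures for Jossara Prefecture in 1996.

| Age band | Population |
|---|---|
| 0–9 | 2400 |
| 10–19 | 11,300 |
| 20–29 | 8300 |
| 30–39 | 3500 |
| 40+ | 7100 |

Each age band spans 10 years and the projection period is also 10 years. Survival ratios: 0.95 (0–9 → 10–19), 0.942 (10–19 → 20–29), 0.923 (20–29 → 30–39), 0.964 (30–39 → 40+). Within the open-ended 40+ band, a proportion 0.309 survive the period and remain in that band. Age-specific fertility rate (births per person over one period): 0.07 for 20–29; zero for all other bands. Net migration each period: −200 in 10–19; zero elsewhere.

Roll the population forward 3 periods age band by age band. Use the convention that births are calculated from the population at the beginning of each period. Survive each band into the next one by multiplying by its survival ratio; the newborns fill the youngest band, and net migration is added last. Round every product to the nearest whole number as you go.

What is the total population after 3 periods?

15070

(Bands numbered youngest = 1 to oldest = 5.)
Period 1:
Births: 8300 * 0.07 = 581
Band 2: 2400 * 0.95 = 2280
Band 3: 11300 * 0.942 = 10645
Band 4: 8300 * 0.923 = 7661
Band 5: 3500 * 0.964 + 7100 * 0.309 = 3374 + 2194 = 5568
Net migration: Band 2 − 200 → 2080
End of period: [581, 2080, 10645, 7661, 5568]
Period 2:
Births: 10645 * 0.07 = 745
Band 2: 581 * 0.95 = 552
Band 3: 2080 * 0.942 = 1959
Band 4: 10645 * 0.923 = 9825
Band 5: 7661 * 0.964 + 5568 * 0.309 = 7385 + 1721 = 9106
Net migration: Band 2 − 200 → 352
End of period: [745, 352, 1959, 9825, 9106]
Period 3:
Births: 1959 * 0.07 = 137
Band 2: 745 * 0.95 = 708
Band 3: 352 * 0.942 = 332
Band 4: 1959 * 0.923 = 1808
Band 5: 9825 * 0.964 + 9106 * 0.309 = 9471 + 2814 = 12285
Net migration: Band 2 − 200 → 508
End of period: [137, 508, 332, 1808, 12285]
Total after period 3: 137 + 508 + 332 + 1808 + 12285 = 15070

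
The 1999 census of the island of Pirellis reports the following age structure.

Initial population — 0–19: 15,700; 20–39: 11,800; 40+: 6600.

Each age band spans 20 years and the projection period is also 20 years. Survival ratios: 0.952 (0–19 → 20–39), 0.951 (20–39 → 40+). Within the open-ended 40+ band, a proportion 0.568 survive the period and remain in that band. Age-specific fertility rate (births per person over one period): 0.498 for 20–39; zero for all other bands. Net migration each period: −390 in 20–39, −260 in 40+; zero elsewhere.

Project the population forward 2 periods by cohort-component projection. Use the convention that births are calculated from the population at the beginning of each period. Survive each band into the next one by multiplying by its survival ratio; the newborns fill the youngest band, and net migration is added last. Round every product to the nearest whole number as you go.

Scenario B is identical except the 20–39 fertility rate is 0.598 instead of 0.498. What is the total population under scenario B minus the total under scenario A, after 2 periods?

Period 1:
Births: 11800 × 0.498 = 5876
20–39: 15700 × 0.952 = 14946
40+: 11800 × 0.951 + 6600 × 0.568 = 11222 + 3749 = 14971
Net migration: 20–39 − 390 → 14556; 40+ − 260 → 14711
End of period: [5876, 14556, 14711]
Period 2:
Births: 14556 × 0.498 = 7249
20–39: 5876 × 0.952 = 5594
40+: 14556 × 0.951 + 14711 × 0.568 = 13843 + 8356 = 22199
Net migration: 20–39 − 390 → 5204; 40+ − 260 → 21939
End of period: [7249, 5204, 21939]
Scenario A total after 2 periods: 34392
Scenario B projection —
Period 1:
Births: 11800 × 0.598 = 7056
20–39: 15700 × 0.952 = 14946
40+: 11800 × 0.951 + 6600 × 0.568 = 11222 + 3749 = 14971
Net migration: 20–39 − 390 → 14556; 40+ − 260 → 14711
End of period: [7056, 14556, 14711]
Period 2:
Births: 14556 × 0.598 = 8704
20–39: 7056 × 0.952 = 6717
40+: 14556 × 0.951 + 14711 × 0.568 = 13843 + 8356 = 22199
Net migration: 20–39 − 390 → 6327; 40+ − 260 → 21939
End of period: [8704, 6327, 21939]
Scenario B total after 2 periods: 36970
Difference B − A = 36970 − 34392 = 2578

2578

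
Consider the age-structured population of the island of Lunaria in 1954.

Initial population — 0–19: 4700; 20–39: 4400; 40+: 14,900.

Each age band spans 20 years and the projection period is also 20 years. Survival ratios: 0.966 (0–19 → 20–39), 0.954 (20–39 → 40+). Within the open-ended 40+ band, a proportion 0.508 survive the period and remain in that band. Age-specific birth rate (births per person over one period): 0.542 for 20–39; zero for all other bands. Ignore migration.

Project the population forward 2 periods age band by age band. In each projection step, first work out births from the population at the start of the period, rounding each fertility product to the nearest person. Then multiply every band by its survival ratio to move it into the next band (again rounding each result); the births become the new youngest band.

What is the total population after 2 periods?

15074

Let band 1 be 0–19 through band 3 = 40+.
After projecting period 1:
Births: 4400 * 0.542 = 2385
Band 2: 4700 * 0.966 = 4540
Band 3: 4400 * 0.954 + 14900 * 0.508 = 4198 + 7569 = 11767
→ [2385, 4540, 11767]
After projecting period 2:
Births: 4540 * 0.542 = 2461
Band 2: 2385 * 0.966 = 2304
Band 3: 4540 * 0.954 + 11767 * 0.508 = 4331 + 5978 = 10309
→ [2461, 2304, 10309]
Total after period 2: 2461 + 2304 + 10309 = 15074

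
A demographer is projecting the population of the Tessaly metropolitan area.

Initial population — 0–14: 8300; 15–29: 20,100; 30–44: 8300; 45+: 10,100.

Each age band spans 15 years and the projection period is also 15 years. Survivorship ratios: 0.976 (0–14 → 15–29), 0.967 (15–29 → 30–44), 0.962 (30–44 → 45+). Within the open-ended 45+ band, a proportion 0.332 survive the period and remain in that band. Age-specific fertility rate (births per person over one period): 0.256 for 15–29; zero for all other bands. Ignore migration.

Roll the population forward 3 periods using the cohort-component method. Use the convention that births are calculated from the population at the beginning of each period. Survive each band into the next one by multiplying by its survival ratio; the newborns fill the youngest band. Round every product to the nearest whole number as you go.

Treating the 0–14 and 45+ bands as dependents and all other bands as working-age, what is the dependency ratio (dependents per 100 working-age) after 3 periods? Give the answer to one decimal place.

Let band 1 be 0–14 through band 4 = 45+.
Period 1.
Births: 20100 × 0.256 = 5146
Band 2: 8300 × 0.976 = 8101
Band 3: 20100 × 0.967 = 19437
Band 4: 8300 × 0.962 + 10100 × 0.332 = 7985 + 3353 = 11338
Population now: 0–14=5146, 15–29=8101, 30–44=19437, 45+=11338
Period 2.
Births: 8101 × 0.256 = 2074
Band 2: 5146 × 0.976 = 5022
Band 3: 8101 × 0.967 = 7834
Band 4: 19437 × 0.962 + 11338 × 0.332 = 18698 + 3764 = 22462
Population now: 0–14=2074, 15–29=5022, 30–44=7834, 45+=22462
Period 3.
Births: 5022 × 0.256 = 1286
Band 2: 2074 × 0.976 = 2024
Band 3: 5022 × 0.967 = 4856
Band 4: 7834 × 0.962 + 22462 × 0.332 = 7536 + 7457 = 14993
Population now: 0–14=1286, 15–29=2024, 30–44=4856, 45+=14993
Dependents (band 0–14 + band 45+) = 1286 + 14993 = 16279; working-age = 6880; ratio = 16279/6880 × 100 = 236.6

236.6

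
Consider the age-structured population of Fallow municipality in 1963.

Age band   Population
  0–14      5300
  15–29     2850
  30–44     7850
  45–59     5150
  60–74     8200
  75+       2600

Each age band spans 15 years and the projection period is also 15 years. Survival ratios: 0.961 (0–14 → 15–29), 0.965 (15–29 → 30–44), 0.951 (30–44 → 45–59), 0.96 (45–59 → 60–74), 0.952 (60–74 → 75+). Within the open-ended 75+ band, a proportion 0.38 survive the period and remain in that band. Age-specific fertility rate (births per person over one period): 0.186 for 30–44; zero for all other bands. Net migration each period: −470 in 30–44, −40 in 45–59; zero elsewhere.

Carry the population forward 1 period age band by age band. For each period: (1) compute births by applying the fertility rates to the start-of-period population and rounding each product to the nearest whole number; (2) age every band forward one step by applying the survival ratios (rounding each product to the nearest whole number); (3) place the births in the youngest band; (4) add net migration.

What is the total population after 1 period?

29996

— Period 1 —
Births: 7850 × 0.186 = 1460
15–29: 5300 × 0.961 = 5093
30–44: 2850 × 0.965 = 2750
45–59: 7850 × 0.951 = 7465
60–74: 5150 × 0.96 = 4944
75+: 8200 × 0.952 + 2600 × 0.38 = 7806 + 988 = 8794
Net migration: 30–44 − 470 → 2280; 45–59 − 40 → 7425
→ [1460, 5093, 2280, 7425, 4944, 8794]
Total after period 1: 1460 + 5093 + 2280 + 7425 + 4944 + 8794 = 29996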